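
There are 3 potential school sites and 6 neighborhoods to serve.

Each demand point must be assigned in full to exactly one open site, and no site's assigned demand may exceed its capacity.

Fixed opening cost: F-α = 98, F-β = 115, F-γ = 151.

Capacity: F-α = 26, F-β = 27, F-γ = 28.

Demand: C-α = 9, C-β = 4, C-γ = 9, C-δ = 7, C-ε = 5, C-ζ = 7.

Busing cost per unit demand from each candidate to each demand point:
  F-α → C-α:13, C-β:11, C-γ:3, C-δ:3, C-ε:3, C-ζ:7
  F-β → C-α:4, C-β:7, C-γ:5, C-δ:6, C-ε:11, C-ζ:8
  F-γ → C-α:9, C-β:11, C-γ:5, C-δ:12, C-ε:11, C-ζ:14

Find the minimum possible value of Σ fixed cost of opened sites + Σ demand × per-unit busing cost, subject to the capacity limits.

396

Open {F-α, F-β}; cheapest assignment that respects the capacities:
  F-α (cap 26, load 21): C-γ, C-δ, C-ε — cost 9×3 + 7×3 + 5×3 = 63
  F-β (cap 27, load 20): C-α, C-β, C-ζ — cost 9×4 + 4×7 + 7×8 = 120
  Shipping 183, fixed 213 → total 396.
  Any other capacity-feasible assignment to {F-α, F-β} ships for at least 183.
Compare {F-α, F-γ}: its best feasible assignment gives total 504.
Compare {F-β, F-γ}: its best feasible assignment gives total 528.
Every other set of open sites that can feasibly serve all demand totals ≥ 504 even under its best assignment. Minimum: 396.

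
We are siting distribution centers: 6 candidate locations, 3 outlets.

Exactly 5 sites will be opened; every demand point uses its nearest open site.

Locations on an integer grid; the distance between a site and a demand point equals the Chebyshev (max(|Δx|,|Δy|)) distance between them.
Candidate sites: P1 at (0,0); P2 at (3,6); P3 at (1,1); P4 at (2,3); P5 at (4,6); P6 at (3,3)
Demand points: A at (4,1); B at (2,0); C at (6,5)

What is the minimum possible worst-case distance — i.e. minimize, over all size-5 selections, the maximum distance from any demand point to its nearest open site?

Open {P1, P2, P3, P4, P5}.
  Farthest demand point is A at distance 2 (to P4); all others are ≤ 2.
With {P1, P2, P3, P5, P6} the worst case is 2.
With {P1, P2, P4, P5, P6} the worst case is 2.
No size-5 selection achieves below 2.

2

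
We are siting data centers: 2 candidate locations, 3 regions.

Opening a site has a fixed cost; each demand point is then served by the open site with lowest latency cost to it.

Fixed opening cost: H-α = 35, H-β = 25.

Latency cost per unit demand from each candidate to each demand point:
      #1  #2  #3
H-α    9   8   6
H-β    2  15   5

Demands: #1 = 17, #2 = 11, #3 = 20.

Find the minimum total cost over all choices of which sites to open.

Open {H-α, H-β}: assign each demand point to its cheapest open site.
  #1→H-β 17×2=34, #2→H-α 11×8=88, #3→H-β 20×5=100
  latency cost 222, fixed 60 → total 282.
Compare {H-β}: latency cost 299 + fixed 25 = 324.
Compare {H-α}: latency cost 361 + fixed 35 = 396.

282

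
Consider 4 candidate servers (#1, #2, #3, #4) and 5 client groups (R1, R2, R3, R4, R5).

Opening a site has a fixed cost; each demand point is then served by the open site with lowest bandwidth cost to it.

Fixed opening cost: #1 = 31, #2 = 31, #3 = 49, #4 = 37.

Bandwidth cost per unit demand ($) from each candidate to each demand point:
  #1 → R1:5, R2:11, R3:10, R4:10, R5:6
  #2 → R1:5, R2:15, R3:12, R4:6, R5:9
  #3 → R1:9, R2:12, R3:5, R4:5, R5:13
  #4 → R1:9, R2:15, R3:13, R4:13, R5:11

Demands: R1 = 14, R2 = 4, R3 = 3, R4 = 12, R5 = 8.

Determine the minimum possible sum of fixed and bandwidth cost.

Open {#1, #3}: assign each demand point to its cheapest open site.
  R1→#1 14×5=70, R2→#1 4×11=44, R3→#3 3×5=15, R4→#3 12×5=60, R5→#1 8×6=48
  bandwidth cost 237, fixed 80 → total 317.
Compare {#1, #2}: bandwidth cost 264 + fixed 62 = 326.
Compare {#2}: bandwidth cost 310 + fixed 31 = 341.
Compare {#1}: bandwidth cost 312 + fixed 31 = 343.
All other subsets cost ≥ 326. Minimum total cost: 317.

317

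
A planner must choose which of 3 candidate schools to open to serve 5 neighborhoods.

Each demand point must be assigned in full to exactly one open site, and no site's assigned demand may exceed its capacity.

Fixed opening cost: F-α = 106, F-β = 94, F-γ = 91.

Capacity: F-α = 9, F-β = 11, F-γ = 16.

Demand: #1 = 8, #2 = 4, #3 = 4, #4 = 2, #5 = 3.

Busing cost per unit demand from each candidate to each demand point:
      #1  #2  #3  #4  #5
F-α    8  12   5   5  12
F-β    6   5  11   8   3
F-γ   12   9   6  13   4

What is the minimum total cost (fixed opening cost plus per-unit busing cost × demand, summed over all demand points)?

321

Open {F-β, F-γ}; cheapest assignment that respects the capacities:
  F-β (cap 11, load 10): #1, #4 — cost 8×6 + 2×8 = 64
  F-γ (cap 16, load 11): #2, #3, #5 — cost 4×9 + 4×6 + 3×4 = 72
  Shipping 136, fixed 185 → total 321.
  Any other capacity-feasible assignment to {F-β, F-γ} ships for at least 136.
Compare {F-α, F-γ}: its best feasible assignment gives total 359.
Compare {F-α, F-β, F-γ}: its best feasible assignment gives total 414.
Every other set of open sites that can feasibly serve all demand totals ≥ 359 even under its best assignment. Minimum: 321.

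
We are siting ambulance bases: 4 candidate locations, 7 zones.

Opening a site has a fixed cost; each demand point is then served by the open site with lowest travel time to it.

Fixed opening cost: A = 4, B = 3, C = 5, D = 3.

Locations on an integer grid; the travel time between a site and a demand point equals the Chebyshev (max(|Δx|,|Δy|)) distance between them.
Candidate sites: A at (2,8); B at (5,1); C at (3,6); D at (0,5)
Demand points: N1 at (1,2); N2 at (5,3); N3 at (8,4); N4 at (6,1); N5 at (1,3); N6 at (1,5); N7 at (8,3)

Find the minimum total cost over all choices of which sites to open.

21

Open {B, D}: assign each demand point to its cheapest open site.
  N1→D 3, N2→B 2, N3→B 3, N4→B 1, N5→D 2, N6→D 1, N7→B 3
  travel time 15, fixed 6 → total 21.
Compare {B}: travel time 21 + fixed 3 = 24.
Compare {A, B, D}: travel time 15 + fixed 10 = 25.
Compare {B, C}: travel time 18 + fixed 8 = 26.
All other subsets cost ≥ 24. Minimum total cost: 21.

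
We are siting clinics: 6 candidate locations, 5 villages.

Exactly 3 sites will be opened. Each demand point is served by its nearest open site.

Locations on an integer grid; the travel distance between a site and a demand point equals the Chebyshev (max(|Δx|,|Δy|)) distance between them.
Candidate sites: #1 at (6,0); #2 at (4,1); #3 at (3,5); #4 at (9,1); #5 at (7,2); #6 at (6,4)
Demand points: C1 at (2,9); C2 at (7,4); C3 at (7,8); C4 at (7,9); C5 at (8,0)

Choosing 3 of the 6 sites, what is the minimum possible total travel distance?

Open {#3, #4, #6}.
  C1→#3 4, C2→#6 1, C3→#3 4, C4→#3 4, C5→#4 1  ⇒ total 14.
Compare {#1, #3, #6}: total 15.
Compare {#3, #4, #5}: total 15.
No size-3 selection does better; minimum is 14.

14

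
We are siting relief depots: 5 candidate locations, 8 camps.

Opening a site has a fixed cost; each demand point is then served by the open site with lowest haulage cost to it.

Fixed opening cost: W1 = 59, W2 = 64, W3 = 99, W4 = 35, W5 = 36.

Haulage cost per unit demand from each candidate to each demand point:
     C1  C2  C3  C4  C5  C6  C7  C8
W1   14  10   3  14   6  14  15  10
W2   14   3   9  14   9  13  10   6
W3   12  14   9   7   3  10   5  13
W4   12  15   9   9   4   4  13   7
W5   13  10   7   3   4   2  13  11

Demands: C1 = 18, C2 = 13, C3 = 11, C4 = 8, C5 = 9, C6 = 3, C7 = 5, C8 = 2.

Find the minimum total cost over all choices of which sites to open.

Open {W2, W5}: assign each demand point to its cheapest open site.
  C1→W5 18×13=234, C2→W2 13×3=39, C3→W5 11×7=77, C4→W5 8×3=24, C5→W5 9×4=36, C6→W5 3×2=6, C7→W2 5×10=50, C8→W2 2×6=12
  haulage cost 478, fixed 100 → total 578.
Compare {W1, W2, W5}: haulage cost 434 + fixed 159 = 593.
Compare {W2, W4, W5}: haulage cost 460 + fixed 135 = 595.
Compare {W1, W2, W4, W5}: haulage cost 416 + fixed 194 = 610.
All other subsets cost ≥ 593. Minimum total cost: 578.

578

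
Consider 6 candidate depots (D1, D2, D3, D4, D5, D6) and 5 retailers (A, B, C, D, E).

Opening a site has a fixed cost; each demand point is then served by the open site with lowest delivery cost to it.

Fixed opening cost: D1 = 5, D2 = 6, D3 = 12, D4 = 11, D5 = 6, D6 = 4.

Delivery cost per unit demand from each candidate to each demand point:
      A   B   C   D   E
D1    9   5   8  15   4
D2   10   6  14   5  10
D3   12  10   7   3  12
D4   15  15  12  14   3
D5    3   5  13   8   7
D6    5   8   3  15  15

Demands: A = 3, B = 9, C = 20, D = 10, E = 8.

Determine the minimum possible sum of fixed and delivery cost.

Open {D3, D4, D5, D6}: assign each demand point to its cheapest open site.
  A→D5 3×3=9, B→D5 9×5=45, C→D6 20×3=60, D→D3 10×3=30, E→D4 8×3=24
  delivery cost 168, fixed 33 → total 201.
Compare {D1, D3, D6}: delivery cost 182 + fixed 21 = 203.
Compare {D1, D3, D5, D6}: delivery cost 176 + fixed 27 = 203.
Compare {D1, D3, D4, D6}: delivery cost 174 + fixed 32 = 206.
All other subsets cost ≥ 203. Minimum total cost: 201.

201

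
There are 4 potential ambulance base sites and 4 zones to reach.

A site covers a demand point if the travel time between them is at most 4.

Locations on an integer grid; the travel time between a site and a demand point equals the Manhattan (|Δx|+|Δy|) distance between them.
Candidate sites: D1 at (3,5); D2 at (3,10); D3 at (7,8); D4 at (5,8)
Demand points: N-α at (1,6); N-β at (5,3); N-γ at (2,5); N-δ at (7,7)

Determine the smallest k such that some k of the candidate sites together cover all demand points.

Coverage sets (demand points within 4 of each site):
  D1: {N-α, N-β, N-γ}
  D2: {}
  D3: {N-δ}
  D4: {N-δ}
No single site covers all 4 demand points.
But {D1, D3} covers everything, so the minimum is 2.

2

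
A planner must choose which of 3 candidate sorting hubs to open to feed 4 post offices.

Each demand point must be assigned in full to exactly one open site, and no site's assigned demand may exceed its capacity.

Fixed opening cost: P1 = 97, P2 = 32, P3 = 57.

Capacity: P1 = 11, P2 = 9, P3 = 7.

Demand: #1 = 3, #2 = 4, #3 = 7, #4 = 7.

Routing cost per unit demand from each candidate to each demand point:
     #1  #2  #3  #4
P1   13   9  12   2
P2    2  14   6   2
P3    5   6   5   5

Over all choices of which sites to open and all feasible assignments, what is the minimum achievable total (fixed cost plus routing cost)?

Open {P1, P2, P3}; cheapest assignment that respects the capacities:
  P1 (cap 11, load 11): #2, #4 — cost 4×9 + 7×2 = 50
  P2 (cap 9, load 3): #1 — cost 3×2 = 6
  P3 (cap 7, load 7): #3 — cost 7×5 = 35
  Shipping 91, fixed 186 → total 277.
  Any other capacity-feasible assignment to {P1, P2, P3} ships for at least 91.
Total demand is 21 and no other set of sites has combined capacity ≥ 21, so {P1, P2, P3} is the only feasible choice of open sites. Minimum: 277.

277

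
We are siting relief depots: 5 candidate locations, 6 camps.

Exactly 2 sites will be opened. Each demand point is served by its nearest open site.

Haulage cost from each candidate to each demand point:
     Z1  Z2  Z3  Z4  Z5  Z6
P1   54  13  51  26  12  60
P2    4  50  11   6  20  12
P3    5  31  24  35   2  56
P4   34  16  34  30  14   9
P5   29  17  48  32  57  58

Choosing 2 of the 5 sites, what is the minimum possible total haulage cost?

Open {P1, P2}.
  Z1→P2 4, Z2→P1 13, Z3→P2 11, Z4→P2 6, Z5→P1 12, Z6→P2 12  ⇒ total 58.
Compare {P2, P4}: total 60.
Compare {P2, P3}: total 66.
No size-2 selection does better; minimum is 58.

58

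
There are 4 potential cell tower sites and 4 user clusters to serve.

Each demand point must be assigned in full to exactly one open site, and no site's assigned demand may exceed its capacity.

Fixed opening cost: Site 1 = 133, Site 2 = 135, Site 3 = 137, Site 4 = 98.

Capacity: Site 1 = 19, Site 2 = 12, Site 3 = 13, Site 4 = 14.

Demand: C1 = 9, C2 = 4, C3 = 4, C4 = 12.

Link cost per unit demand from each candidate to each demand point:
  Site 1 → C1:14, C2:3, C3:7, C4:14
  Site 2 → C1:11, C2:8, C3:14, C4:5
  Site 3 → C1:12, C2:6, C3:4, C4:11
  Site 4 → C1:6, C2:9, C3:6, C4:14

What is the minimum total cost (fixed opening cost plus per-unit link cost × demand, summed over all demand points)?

489

Open {Site 1, Site 4}; cheapest assignment that respects the capacities:
  Site 1 (cap 19, load 16): C2, C4 — cost 4×3 + 12×14 = 180
  Site 4 (cap 14, load 13): C1, C3 — cost 9×6 + 4×6 = 78
  Shipping 258, fixed 231 → total 489.
  Any other capacity-feasible assignment to {Site 1, Site 4} ships for at least 258.
Compare {Site 1, Site 2}: its best feasible assignment gives total 494.
Compare {Site 1, Site 2, Site 4}: its best feasible assignment gives total 516.
Every other set of open sites that can feasibly serve all demand totals ≥ 494 even under its best assignment. Minimum: 489.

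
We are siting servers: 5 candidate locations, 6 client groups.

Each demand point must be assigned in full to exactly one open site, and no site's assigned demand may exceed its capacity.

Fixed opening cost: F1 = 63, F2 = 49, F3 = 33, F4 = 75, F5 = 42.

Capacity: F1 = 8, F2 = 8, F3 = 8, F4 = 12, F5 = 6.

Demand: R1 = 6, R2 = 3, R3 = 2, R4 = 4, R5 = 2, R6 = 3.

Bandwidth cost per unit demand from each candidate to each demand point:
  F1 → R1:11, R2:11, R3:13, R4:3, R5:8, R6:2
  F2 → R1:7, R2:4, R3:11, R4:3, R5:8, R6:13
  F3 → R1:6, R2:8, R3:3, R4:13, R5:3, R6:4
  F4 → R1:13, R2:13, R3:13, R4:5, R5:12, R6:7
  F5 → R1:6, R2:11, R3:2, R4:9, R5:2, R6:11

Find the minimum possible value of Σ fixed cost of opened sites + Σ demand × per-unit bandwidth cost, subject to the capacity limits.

Open {F2, F3, F5}; cheapest assignment that respects the capacities:
  F2 (cap 8, load 7): R2, R4 — cost 3×4 + 4×3 = 24
  F3 (cap 8, load 7): R3, R5, R6 — cost 2×3 + 2×3 + 3×4 = 24
  F5 (cap 6, load 6): R1 — cost 6×6 = 36
  Shipping 84, fixed 124 → total 208.
  Any other capacity-feasible assignment to {F2, F3, F5} ships for at least 84.
Compare {F1, F3, F5}: its best feasible assignment gives total 228.
Compare {F1, F2, F3}: its best feasible assignment gives total 233.
Every other set of open sites that can feasibly serve all demand totals ≥ 228 even under its best assignment. Minimum: 208.

208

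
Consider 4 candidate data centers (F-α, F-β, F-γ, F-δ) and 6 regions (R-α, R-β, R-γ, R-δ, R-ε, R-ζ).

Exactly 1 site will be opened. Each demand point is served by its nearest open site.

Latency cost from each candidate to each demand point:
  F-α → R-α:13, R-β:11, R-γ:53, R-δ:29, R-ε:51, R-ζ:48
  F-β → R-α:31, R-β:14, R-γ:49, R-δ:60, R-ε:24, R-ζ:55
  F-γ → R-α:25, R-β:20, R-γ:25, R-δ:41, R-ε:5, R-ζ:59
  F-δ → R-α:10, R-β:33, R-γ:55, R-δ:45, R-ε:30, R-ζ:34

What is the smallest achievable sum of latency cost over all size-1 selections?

175

Open {F-γ}.
  R-α→F-γ 25, R-β→F-γ 20, R-γ→F-γ 25, R-δ→F-γ 41, R-ε→F-γ 5, R-ζ→F-γ 59  ⇒ total 175.
Compare {F-α}: total 205.
Compare {F-δ}: total 207.
No size-1 selection does better; minimum is 175.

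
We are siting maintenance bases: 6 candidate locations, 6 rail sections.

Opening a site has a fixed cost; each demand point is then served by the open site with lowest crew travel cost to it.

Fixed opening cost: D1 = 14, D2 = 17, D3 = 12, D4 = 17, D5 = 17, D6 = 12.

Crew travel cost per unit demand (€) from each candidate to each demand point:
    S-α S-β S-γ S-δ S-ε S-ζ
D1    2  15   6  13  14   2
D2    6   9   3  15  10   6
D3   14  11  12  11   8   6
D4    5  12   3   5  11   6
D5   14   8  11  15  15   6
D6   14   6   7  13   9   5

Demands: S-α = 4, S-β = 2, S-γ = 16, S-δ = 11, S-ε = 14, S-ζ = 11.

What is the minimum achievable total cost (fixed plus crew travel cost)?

310

Open {D1, D3, D4}: assign each demand point to its cheapest open site.
  S-α→D1 4×2=8, S-β→D3 2×11=22, S-γ→D4 16×3=48, S-δ→D4 11×5=55, S-ε→D3 14×8=112, S-ζ→D1 11×2=22
  crew travel cost 267, fixed 43 → total 310.
Compare {D1, D3, D4, D6}: crew travel cost 257 + fixed 55 = 312.
Compare {D1, D4, D6}: crew travel cost 271 + fixed 43 = 314.
Compare {D1, D3, D4, D5}: crew travel cost 261 + fixed 60 = 321.
All other subsets cost ≥ 312. Minimum total cost: 310.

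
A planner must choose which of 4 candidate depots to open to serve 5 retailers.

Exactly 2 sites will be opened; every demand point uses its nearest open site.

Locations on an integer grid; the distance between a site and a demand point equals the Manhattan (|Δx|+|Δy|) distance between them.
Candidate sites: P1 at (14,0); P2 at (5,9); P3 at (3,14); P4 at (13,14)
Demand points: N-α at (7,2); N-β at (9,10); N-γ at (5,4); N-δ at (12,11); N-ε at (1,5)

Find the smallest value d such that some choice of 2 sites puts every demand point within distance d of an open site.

9

Open {P1, P2}.
  Farthest demand point is N-α at distance 9 (to P1); all others are ≤ 9.
With {P2, P3} the worst case is 9.
With {P2, P4} the worst case is 9.
No size-2 selection achieves below 9.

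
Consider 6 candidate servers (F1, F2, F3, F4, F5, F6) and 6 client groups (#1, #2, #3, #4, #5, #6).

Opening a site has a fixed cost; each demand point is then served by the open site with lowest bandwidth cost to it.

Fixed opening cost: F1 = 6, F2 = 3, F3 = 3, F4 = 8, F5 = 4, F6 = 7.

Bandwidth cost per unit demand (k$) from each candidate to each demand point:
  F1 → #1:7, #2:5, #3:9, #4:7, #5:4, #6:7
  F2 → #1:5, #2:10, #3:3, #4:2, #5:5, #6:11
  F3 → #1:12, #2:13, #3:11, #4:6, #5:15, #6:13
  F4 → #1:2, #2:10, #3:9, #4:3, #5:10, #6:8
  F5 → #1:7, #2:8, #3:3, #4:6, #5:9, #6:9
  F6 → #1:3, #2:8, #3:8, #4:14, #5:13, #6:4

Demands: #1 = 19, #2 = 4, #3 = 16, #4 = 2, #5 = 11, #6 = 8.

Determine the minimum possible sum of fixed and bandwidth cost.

210

Open {F1, F2, F4, F6}: assign each demand point to its cheapest open site.
  #1→F4 19×2=38, #2→F1 4×5=20, #3→F2 16×3=48, #4→F2 2×2=4, #5→F1 11×4=44, #6→F6 8×4=32
  bandwidth cost 186, fixed 24 → total 210.
Compare {F1, F4, F5, F6}: bandwidth cost 188 + fixed 25 = 213.
Compare {F1, F2, F3, F4, F6}: bandwidth cost 186 + fixed 27 = 213.
Compare {F1, F2, F4, F5, F6}: bandwidth cost 186 + fixed 28 = 214.
All other subsets cost ≥ 213. Minimum total cost: 210.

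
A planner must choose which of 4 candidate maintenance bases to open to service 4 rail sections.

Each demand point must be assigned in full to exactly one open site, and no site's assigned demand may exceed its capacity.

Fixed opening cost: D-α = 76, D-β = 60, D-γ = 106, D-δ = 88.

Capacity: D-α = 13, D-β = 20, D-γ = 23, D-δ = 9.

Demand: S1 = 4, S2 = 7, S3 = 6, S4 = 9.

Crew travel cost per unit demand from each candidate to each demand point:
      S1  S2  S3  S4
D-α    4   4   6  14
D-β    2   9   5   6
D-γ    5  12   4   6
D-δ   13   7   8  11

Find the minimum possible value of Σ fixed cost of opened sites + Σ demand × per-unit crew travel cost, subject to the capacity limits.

Open {D-α, D-β}; cheapest assignment that respects the capacities:
  D-α (cap 13, load 7): S2 — cost 7×4 = 28
  D-β (cap 20, load 19): S1, S3, S4 — cost 4×2 + 6×5 + 9×6 = 92
  Shipping 120, fixed 136 → total 256.
  Any other capacity-feasible assignment to {D-α, D-β} ships for at least 120.
Compare {D-β, D-δ}: its best feasible assignment gives total 289.
Compare {D-α, D-γ}: its best feasible assignment gives total 304.
Every other set of open sites that can feasibly serve all demand totals ≥ 289 even under its best assignment. Minimum: 256.

256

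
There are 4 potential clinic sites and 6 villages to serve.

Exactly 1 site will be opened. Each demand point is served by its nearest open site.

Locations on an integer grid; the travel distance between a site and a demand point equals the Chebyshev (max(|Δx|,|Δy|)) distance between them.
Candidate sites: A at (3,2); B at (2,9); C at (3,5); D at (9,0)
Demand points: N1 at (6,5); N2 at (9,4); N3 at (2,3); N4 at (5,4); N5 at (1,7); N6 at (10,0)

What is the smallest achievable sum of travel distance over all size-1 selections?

22

Open {C}.
  N1→C 3, N2→C 6, N3→C 2, N4→C 2, N5→C 2, N6→C 7  ⇒ total 22.
Compare {A}: total 24.
Compare {D}: total 29.
No size-1 selection does better; minimum is 22.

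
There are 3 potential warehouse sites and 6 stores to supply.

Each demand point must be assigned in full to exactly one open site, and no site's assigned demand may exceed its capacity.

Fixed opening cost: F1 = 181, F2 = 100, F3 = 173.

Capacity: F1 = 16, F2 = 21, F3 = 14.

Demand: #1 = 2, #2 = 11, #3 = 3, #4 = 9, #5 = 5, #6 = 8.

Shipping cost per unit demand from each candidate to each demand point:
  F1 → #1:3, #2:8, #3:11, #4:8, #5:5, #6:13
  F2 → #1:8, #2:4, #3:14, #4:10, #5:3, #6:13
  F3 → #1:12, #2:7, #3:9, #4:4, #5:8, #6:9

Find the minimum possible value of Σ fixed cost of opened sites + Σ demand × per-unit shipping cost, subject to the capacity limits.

686

Open {F1, F2, F3}; cheapest assignment that respects the capacities:
  F1 (cap 16, load 10): #1, #6 — cost 2×3 + 8×13 = 110
  F2 (cap 21, load 16): #2, #5 — cost 11×4 + 5×3 = 59
  F3 (cap 14, load 12): #3, #4 — cost 3×9 + 9×4 = 63
  Shipping 232, fixed 454 → total 686.
  Any other capacity-feasible assignment to {F1, F2, F3} ships for at least 232.
Total demand is 38 and no other set of sites has combined capacity ≥ 38, so {F1, F2, F3} is the only feasible choice of open sites. Minimum: 686.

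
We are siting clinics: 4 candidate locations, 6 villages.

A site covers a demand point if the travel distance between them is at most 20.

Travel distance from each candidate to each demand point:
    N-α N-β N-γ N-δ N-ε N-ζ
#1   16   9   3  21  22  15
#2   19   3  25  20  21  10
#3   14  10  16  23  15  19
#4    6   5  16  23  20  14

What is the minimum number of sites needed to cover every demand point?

Coverage sets (demand points within 20 of each site):
  #1: {N-α, N-β, N-γ, N-ζ}
  #2: {N-α, N-β, N-δ, N-ζ}
  #3: {N-α, N-β, N-γ, N-ε, N-ζ}
  #4: {N-α, N-β, N-γ, N-ε, N-ζ}
No single site covers all 6 demand points.
But {#2, #3} covers everything, so the minimum is 2.

2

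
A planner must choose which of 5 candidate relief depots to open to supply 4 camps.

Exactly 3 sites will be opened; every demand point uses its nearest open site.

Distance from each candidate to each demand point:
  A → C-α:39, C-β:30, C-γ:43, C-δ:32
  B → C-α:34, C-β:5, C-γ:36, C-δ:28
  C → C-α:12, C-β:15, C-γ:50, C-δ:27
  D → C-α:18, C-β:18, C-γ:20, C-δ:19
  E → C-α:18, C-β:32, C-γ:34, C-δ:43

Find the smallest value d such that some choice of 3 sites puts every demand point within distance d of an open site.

Open {A, B, D}.
  Farthest demand point is C-γ at distance 20 (to D); all others are ≤ 20.
With {A, C, D} the worst case is 20.
With {A, D, E} the worst case is 20.
No size-3 selection achieves below 20.

20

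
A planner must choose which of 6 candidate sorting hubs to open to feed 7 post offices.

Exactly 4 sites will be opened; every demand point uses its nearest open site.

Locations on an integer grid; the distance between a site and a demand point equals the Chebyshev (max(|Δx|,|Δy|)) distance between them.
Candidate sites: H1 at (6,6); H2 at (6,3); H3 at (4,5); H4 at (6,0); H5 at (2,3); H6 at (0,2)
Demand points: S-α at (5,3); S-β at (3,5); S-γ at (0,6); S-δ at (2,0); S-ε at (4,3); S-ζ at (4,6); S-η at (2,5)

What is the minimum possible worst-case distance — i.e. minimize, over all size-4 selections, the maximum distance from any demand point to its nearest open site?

3

Open {H1, H2, H3, H5}.
  Farthest demand point is S-γ at distance 3 (to H5); all others are ≤ 3.
With {H1, H2, H4, H5} the worst case is 3.
With {H1, H2, H5, H6} the worst case is 3.
No size-4 selection achieves below 3.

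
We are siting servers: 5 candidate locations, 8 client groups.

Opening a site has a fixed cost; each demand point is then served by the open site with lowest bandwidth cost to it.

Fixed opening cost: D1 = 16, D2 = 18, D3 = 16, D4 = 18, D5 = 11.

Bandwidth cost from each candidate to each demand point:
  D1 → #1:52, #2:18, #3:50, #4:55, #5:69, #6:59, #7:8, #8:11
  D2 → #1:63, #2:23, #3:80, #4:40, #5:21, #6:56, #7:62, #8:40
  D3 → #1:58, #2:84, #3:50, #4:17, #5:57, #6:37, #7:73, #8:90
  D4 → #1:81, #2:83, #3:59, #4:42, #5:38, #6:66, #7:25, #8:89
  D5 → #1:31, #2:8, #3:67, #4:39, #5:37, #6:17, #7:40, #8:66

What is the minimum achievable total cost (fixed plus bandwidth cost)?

222

Open {D1, D3, D5}: assign each demand point to its cheapest open site.
  #1→D5 31, #2→D5 8, #3→D1 50, #4→D3 17, #5→D5 37, #6→D5 17, #7→D1 8, #8→D1 11
  bandwidth cost 179, fixed 43 → total 222.
Compare {D1, D2, D3, D5}: bandwidth cost 163 + fixed 61 = 224.
Compare {D1, D5}: bandwidth cost 201 + fixed 27 = 228.
Compare {D1, D2, D5}: bandwidth cost 185 + fixed 45 = 230.
All other subsets cost ≥ 224. Minimum total cost: 222.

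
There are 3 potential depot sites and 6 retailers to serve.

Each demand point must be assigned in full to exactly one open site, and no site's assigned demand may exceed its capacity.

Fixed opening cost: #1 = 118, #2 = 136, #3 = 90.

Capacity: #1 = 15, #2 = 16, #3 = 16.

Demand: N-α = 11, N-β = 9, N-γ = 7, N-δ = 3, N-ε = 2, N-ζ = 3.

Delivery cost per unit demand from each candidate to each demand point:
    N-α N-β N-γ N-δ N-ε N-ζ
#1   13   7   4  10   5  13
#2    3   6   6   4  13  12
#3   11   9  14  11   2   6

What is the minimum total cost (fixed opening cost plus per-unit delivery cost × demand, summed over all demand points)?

520

Open {#1, #2, #3}; cheapest assignment that respects the capacities:
  #1 (cap 15, load 7): N-γ — cost 7×4 = 28
  #2 (cap 16, load 14): N-α, N-δ — cost 11×3 + 3×4 = 45
  #3 (cap 16, load 14): N-β, N-ε, N-ζ — cost 9×9 + 2×2 + 3×6 = 103
  Shipping 176, fixed 344 → total 520.
  Any other capacity-feasible assignment to {#1, #2, #3} ships for at least 176.
Total demand is 35 and no other set of sites has combined capacity ≥ 35, so {#1, #2, #3} is the only feasible choice of open sites. Minimum: 520.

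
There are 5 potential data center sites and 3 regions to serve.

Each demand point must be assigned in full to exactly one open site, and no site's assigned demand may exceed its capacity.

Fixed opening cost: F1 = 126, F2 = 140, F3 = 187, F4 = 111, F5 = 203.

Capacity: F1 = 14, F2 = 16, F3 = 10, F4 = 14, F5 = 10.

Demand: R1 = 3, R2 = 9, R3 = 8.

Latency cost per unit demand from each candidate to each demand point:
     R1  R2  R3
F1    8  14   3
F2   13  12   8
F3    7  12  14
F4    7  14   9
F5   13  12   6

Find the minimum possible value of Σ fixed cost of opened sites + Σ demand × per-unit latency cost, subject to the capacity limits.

Open {F1, F4}; cheapest assignment that respects the capacities:
  F1 (cap 14, load 8): R3 — cost 8×3 = 24
  F4 (cap 14, load 12): R1, R2 — cost 3×7 + 9×14 = 147
  Shipping 171, fixed 237 → total 408.
  Any other capacity-feasible assignment to {F1, F4} ships for at least 171.
Compare {F1, F2}: its best feasible assignment gives total 422.
Compare {F2, F4}: its best feasible assignment gives total 452.
Every other set of open sites that can feasibly serve all demand totals ≥ 422 even under its best assignment. Minimum: 408.

408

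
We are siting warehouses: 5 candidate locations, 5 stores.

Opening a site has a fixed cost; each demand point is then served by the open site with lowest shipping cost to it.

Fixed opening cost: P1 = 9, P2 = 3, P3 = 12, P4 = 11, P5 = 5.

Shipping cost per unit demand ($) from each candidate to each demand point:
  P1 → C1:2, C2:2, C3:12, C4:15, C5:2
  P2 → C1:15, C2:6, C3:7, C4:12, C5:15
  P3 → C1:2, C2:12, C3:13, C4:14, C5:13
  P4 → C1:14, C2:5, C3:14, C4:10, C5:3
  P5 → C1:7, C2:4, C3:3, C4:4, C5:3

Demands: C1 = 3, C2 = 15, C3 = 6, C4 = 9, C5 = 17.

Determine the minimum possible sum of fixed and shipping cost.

Open {P1, P5}: assign each demand point to its cheapest open site.
  C1→P1 3×2=6, C2→P1 15×2=30, C3→P5 6×3=18, C4→P5 9×4=36, C5→P1 17×2=34
  shipping cost 124, fixed 14 → total 138.
Compare {P1, P2, P5}: shipping cost 124 + fixed 17 = 141.
Compare {P1, P4, P5}: shipping cost 124 + fixed 25 = 149.
Compare {P1, P3, P5}: shipping cost 124 + fixed 26 = 150.
All other subsets cost ≥ 141. Minimum total cost: 138.

138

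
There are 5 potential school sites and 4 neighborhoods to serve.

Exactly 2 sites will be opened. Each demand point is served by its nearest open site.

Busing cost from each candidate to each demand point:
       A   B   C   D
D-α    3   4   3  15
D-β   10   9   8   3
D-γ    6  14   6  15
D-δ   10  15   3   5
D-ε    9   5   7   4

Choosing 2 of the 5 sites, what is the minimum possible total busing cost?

13

Open {D-α, D-β}.
  A→D-α 3, B→D-α 4, C→D-α 3, D→D-β 3  ⇒ total 13.
Compare {D-α, D-ε}: total 14.
Compare {D-α, D-δ}: total 15.
No size-2 selection does better; minimum is 13.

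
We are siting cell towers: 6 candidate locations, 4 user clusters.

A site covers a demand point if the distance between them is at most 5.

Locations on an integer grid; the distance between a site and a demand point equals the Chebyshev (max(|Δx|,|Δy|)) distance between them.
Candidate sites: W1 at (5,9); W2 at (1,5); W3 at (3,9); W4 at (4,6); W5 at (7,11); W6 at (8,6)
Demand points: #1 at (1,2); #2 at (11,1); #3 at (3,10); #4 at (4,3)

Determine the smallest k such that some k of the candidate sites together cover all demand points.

2

Coverage sets (demand points within 5 of each site):
  W1: {#3}
  W2: {#1, #3, #4}
  W3: {#3}
  W4: {#1, #3, #4}
  W5: {#3}
  W6: {#2, #3, #4}
No single site covers all 4 demand points.
But {W2, W6} covers everything, so the minimum is 2.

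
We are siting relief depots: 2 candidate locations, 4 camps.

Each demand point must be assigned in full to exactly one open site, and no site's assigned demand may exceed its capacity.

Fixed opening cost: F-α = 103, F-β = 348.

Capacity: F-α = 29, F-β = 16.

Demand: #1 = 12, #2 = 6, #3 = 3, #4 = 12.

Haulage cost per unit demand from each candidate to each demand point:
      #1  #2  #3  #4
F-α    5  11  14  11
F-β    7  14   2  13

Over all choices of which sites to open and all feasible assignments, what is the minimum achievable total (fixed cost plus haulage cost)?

733

Open {F-α, F-β}; cheapest assignment that respects the capacities:
  F-α (cap 29, load 24): #1, #4 — cost 12×5 + 12×11 = 192
  F-β (cap 16, load 9): #2, #3 — cost 6×14 + 3×2 = 90
  Shipping 282, fixed 451 → total 733.
  Any other capacity-feasible assignment to {F-α, F-β} ships for at least 282.
Total demand is 33 and no other set of sites has combined capacity ≥ 33, so {F-α, F-β} is the only feasible choice of open sites. Minimum: 733.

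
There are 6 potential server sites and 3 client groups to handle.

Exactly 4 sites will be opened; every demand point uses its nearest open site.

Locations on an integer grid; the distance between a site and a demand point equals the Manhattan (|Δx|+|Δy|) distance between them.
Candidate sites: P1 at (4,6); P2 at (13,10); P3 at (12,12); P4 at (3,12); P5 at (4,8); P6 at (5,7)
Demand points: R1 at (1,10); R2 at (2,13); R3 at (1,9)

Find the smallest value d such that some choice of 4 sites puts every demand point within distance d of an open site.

4

Open {P1, P2, P4, P5}.
  Farthest demand point is R1 at distance 4 (to P4); all others are ≤ 4.
With {P1, P3, P4, P5} the worst case is 4.
With {P1, P4, P5, P6} the worst case is 4.
No size-4 selection achieves below 4.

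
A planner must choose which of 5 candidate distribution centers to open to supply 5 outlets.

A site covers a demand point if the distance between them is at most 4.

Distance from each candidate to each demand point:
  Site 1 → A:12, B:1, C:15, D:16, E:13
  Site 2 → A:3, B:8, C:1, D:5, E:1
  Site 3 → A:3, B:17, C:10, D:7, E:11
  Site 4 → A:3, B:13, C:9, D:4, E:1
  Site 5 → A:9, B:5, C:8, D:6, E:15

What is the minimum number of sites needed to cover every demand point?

3

Coverage sets (demand points within 4 of each site):
  Site 1: {B}
  Site 2: {A, C, E}
  Site 3: {A}
  Site 4: {A, D, E}
  Site 5: {}
No 2 sites suffice: every size-2 union leaves at least one demand point uncovered.
But {Site 1, Site 2, Site 4} covers everything, so the minimum is 3.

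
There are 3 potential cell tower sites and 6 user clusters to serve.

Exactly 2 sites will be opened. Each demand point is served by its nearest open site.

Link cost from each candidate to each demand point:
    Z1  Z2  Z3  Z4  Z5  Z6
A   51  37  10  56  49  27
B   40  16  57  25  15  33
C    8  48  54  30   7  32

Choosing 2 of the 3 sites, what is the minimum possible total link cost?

Open {A, C}.
  Z1→C 8, Z2→A 37, Z3→A 10, Z4→C 30, Z5→C 7, Z6→A 27  ⇒ total 119.
Compare {A, B}: total 133.
Compare {B, C}: total 142.

119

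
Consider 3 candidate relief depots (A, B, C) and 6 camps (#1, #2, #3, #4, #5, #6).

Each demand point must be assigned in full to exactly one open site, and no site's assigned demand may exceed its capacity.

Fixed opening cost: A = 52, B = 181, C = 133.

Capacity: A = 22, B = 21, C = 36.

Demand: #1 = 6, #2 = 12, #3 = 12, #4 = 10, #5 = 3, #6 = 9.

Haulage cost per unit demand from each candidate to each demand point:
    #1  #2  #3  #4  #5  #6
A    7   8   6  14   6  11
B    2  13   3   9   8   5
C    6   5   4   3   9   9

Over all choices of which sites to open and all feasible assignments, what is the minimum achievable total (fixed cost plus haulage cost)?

482

Open {A, C}; cheapest assignment that respects the capacities:
  A (cap 22, load 18): #1, #5, #6 — cost 6×7 + 3×6 + 9×11 = 159
  C (cap 36, load 34): #2, #3, #4 — cost 12×5 + 12×4 + 10×3 = 138
  Shipping 297, fixed 185 → total 482.
  Any other capacity-feasible assignment to {A, C} ships for at least 297.
Compare {B, C}: its best feasible assignment gives total 533.
Compare {A, B, C}: its best feasible assignment gives total 579.
Every other set of open sites that can feasibly serve all demand totals ≥ 533 even under its best assignment. Minimum: 482.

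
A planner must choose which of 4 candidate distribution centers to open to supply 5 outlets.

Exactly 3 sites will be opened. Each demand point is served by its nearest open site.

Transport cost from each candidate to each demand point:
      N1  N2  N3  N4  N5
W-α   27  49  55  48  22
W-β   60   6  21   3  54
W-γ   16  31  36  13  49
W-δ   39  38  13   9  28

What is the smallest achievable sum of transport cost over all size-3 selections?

66

Open {W-β, W-γ, W-δ}.
  N1→W-γ 16, N2→W-β 6, N3→W-δ 13, N4→W-β 3, N5→W-δ 28  ⇒ total 66.
Compare {W-α, W-β, W-γ}: total 68.
Compare {W-α, W-β, W-δ}: total 71.
No size-3 selection does better; minimum is 66.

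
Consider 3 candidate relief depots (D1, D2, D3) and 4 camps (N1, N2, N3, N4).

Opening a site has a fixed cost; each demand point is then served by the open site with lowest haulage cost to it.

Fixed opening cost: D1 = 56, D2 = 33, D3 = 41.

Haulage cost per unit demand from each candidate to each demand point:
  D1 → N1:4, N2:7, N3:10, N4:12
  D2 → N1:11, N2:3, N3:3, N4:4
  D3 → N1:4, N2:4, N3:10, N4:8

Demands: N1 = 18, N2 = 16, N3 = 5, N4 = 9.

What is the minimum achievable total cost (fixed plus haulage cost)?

Open {D2, D3}: assign each demand point to its cheapest open site.
  N1→D3 18×4=72, N2→D2 16×3=48, N3→D2 5×3=15, N4→D2 9×4=36
  haulage cost 171, fixed 74 → total 245.
Compare {D1, D2}: haulage cost 171 + fixed 89 = 260.
Compare {D3}: haulage cost 258 + fixed 41 = 299.
Compare {D1, D2, D3}: haulage cost 171 + fixed 130 = 301.
All other subsets cost ≥ 260. Minimum total cost: 245.

245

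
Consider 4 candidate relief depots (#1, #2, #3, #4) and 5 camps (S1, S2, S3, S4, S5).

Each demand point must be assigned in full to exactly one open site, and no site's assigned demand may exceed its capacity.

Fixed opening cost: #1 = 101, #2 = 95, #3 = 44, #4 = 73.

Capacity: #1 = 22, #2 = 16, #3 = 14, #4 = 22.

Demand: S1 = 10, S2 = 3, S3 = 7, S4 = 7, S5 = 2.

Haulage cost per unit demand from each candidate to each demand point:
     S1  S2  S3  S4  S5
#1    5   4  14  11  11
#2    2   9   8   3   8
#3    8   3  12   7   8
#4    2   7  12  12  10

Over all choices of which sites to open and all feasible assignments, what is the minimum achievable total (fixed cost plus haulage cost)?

Open {#3, #4}; cheapest assignment that respects the capacities:
  #3 (cap 14, load 12): S2, S4, S5 — cost 3×3 + 7×7 + 2×8 = 74
  #4 (cap 22, load 17): S1, S3 — cost 10×2 + 7×12 = 104
  Shipping 178, fixed 117 → total 295.
  Any other capacity-feasible assignment to {#3, #4} ships for at least 178.
Compare {#2, #4}: its best feasible assignment gives total 302.
Compare {#2, #3}: its best feasible assignment gives total 321.
Every other set of open sites that can feasibly serve all demand totals ≥ 302 even under its best assignment. Minimum: 295.

295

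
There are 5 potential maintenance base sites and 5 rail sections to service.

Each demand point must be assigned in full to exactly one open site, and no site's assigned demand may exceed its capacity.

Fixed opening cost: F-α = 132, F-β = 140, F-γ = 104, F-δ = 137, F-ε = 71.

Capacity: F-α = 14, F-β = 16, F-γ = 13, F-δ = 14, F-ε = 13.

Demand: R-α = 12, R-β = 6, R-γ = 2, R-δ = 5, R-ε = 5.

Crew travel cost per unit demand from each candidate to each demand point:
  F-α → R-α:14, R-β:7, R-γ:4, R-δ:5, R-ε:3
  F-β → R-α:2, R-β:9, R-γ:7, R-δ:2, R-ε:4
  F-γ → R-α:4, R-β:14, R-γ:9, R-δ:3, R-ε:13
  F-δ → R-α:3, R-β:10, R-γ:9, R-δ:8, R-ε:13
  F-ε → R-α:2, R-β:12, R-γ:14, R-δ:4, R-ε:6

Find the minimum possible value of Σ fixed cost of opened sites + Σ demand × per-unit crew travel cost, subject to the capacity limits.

Open {F-α, F-γ, F-ε}; cheapest assignment that respects the capacities:
  F-α (cap 14, load 13): R-β, R-γ, R-ε — cost 6×7 + 2×4 + 5×3 = 65
  F-γ (cap 13, load 5): R-δ — cost 5×3 = 15
  F-ε (cap 13, load 12): R-α — cost 12×2 = 24
  Shipping 104, fixed 307 → total 411.
  Any other capacity-feasible assignment to {F-α, F-γ, F-ε} ships for at least 104.
Compare {F-β, F-δ}: its best feasible assignment gives total 415.
Compare {F-β, F-γ, F-ε}: its best feasible assignment gives total 441.
Every other set of open sites that can feasibly serve all demand totals ≥ 415 even under its best assignment. Minimum: 411.

411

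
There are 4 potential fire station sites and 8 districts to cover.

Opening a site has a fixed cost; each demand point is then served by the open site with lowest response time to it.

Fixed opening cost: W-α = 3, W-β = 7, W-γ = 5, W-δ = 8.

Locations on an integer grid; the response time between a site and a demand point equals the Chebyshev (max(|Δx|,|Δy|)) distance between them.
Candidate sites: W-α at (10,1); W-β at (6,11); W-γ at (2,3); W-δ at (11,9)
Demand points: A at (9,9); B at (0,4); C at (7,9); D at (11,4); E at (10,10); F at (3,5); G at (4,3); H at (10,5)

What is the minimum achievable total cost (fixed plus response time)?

Open {W-γ, W-δ}: assign each demand point to its cheapest open site.
  A→W-δ 2, B→W-γ 2, C→W-δ 4, D→W-δ 5, E→W-δ 1, F→W-γ 2, G→W-γ 2, H→W-δ 4
  response time 22, fixed 13 → total 35.
Compare {W-α, W-γ, W-δ}: response time 20 + fixed 16 = 36.
Compare {W-α, W-β, W-γ}: response time 22 + fixed 15 = 37.
Compare {W-β, W-γ}: response time 28 + fixed 12 = 40.
All other subsets cost ≥ 36. Minimum total cost: 35.

35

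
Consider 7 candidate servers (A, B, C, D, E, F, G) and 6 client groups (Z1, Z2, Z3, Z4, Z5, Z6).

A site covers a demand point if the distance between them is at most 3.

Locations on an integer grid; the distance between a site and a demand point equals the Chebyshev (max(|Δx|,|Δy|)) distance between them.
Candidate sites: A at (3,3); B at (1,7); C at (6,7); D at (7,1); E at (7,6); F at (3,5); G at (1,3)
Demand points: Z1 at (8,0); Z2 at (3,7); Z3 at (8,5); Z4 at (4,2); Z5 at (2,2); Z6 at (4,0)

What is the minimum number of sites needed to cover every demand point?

Coverage sets (demand points within 3 of each site):
  A: {Z4, Z5, Z6}
  B: {Z2}
  C: {Z2, Z3}
  D: {Z1, Z4, Z6}
  E: {Z3}
  F: {Z2, Z4, Z5}
  G: {Z4, Z5, Z6}
No 2 sites suffice: every size-2 union leaves at least one demand point uncovered.
But {A, C, D} covers everything, so the minimum is 3.

3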